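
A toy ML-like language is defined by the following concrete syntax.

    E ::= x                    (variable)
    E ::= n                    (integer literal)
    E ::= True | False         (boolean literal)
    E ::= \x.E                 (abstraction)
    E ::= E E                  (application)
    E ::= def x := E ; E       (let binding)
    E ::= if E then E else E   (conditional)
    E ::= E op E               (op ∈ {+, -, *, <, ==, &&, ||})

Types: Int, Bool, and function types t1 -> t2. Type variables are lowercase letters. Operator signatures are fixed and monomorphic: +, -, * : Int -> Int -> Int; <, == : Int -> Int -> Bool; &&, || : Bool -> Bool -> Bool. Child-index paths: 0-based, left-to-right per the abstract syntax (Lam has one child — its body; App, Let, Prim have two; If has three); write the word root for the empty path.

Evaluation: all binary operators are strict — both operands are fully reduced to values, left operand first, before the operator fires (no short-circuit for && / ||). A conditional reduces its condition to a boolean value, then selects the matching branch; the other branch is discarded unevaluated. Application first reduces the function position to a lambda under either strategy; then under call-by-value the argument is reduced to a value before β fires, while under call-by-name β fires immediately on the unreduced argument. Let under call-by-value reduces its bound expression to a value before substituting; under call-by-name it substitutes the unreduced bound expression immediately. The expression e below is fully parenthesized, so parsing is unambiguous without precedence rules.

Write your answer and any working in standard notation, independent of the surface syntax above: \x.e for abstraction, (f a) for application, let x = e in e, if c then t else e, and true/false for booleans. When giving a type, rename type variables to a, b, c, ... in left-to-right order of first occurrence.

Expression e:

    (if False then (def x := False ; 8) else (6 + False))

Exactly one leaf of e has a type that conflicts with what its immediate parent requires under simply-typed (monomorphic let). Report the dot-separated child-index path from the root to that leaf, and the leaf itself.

Derivation:
  unify Bool ~ Bool
let x : Bool
  unify Int ~ Int
  unify Bool ~ Int
  FAIL: mismatch Bool ~ Int

Answer: 2.1 : false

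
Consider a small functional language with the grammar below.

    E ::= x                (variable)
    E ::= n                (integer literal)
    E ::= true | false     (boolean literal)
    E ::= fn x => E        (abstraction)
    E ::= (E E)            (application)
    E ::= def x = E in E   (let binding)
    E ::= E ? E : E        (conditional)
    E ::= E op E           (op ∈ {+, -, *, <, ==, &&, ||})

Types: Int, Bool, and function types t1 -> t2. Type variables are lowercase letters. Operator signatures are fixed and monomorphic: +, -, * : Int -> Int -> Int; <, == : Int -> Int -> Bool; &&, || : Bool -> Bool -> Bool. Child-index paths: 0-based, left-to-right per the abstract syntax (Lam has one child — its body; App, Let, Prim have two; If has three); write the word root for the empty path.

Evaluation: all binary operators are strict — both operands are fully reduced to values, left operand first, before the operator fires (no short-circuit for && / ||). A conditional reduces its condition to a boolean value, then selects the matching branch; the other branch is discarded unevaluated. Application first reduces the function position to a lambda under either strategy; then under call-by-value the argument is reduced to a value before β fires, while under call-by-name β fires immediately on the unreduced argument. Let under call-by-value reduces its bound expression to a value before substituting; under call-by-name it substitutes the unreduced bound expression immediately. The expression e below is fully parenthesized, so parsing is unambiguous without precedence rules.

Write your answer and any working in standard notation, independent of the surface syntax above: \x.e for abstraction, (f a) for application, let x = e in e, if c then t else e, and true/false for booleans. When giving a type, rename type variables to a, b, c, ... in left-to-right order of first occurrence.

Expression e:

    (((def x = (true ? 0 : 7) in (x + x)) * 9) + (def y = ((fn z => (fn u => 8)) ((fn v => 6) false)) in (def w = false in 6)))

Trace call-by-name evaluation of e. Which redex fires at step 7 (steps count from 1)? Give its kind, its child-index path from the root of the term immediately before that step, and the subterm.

Answer: let at 1 : (let w = false in 6)

Derivation:
step 0: (((let x = (if true then 0 else 7) in (x + x)) * 9) + (let y = ((\z.(\u.8)) ((\v.6) false)) in (let w = false in 6)))
step 1: [let@0.0] ((((if true then 0 else 7) + (if true then 0 else 7)) * 9) + (let y = ((\z.(\u.8)) ((\v.6) false)) in (let w = false in 6)))
step 2: [if@0.0.0] (((0 + (if true then 0 else 7)) * 9) + (let y = ((\z.(\u.8)) ((\v.6) false)) in (let w = false in 6)))
step 3: [if@0.0.1] (((0 + 0) * 9) + (let y = ((\z.(\u.8)) ((\v.6) false)) in (let w = false in 6)))
step 4: [delta@0.0] ((0 * 9) + (let y = ((\z.(\u.8)) ((\v.6) false)) in (let w = false in 6)))
step 5: [delta@0] (0 + (let y = ((\z.(\u.8)) ((\v.6) false)) in (let w = false in 6)))
step 6: [let@1] (0 + (let w = false in 6))
step 7: [let@1] (0 + 6)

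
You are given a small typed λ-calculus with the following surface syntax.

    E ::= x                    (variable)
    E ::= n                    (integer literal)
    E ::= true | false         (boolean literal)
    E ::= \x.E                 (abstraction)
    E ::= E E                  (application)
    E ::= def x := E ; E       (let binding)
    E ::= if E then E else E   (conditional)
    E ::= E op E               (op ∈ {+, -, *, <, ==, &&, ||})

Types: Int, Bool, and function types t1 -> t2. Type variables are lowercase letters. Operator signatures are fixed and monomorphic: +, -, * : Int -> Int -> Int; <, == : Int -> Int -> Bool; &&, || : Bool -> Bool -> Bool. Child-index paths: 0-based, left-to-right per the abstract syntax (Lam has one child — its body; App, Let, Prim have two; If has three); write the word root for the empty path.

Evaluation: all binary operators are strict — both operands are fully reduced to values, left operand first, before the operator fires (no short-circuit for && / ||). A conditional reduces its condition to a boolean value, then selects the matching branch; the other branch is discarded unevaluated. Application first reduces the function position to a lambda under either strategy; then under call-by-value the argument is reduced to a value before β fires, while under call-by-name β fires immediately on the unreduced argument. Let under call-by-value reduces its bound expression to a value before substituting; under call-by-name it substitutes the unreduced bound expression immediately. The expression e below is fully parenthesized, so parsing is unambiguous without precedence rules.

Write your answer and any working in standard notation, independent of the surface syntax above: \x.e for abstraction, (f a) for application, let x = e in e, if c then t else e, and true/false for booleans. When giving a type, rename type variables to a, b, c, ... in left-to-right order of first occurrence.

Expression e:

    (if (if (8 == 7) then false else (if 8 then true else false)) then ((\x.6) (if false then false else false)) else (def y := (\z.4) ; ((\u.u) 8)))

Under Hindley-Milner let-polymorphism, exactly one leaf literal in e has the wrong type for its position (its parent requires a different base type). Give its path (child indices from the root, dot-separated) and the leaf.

Answer: 0.2.0 : 8

Working:
  unify Int ~ Int
  unify Int ~ Int
  unify Bool ~ Bool
  unify Int ~ Bool
  FAIL: mismatch Int ~ Bool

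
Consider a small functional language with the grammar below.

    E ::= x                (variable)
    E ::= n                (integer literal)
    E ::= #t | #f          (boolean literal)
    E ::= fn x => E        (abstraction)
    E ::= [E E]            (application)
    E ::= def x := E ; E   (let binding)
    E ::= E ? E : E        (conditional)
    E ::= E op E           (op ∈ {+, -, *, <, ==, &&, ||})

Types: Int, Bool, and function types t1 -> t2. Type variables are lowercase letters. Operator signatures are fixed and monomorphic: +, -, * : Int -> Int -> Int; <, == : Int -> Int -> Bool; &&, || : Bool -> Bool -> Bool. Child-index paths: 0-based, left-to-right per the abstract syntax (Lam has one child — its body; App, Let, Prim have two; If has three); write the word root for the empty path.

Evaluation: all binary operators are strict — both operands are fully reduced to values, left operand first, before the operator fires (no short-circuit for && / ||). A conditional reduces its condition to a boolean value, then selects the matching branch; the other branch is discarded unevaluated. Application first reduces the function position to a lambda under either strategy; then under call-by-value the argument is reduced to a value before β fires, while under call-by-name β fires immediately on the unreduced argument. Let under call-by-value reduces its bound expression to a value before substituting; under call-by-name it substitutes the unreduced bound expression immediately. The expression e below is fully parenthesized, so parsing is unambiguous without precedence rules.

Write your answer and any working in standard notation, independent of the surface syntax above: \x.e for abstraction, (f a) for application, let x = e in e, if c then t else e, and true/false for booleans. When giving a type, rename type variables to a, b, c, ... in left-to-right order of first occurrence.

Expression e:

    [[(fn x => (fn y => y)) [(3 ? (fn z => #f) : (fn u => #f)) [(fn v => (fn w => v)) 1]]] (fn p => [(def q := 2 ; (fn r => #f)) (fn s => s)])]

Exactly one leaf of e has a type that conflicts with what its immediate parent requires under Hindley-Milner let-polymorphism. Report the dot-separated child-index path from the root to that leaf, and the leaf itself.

Answer: 0.1.0.0 : 3

Derivation:
y : b
\y._ : b -> b
\x._ : a -> b -> b
  unify Int ~ Bool
  FAIL: mismatch Int ~ Bool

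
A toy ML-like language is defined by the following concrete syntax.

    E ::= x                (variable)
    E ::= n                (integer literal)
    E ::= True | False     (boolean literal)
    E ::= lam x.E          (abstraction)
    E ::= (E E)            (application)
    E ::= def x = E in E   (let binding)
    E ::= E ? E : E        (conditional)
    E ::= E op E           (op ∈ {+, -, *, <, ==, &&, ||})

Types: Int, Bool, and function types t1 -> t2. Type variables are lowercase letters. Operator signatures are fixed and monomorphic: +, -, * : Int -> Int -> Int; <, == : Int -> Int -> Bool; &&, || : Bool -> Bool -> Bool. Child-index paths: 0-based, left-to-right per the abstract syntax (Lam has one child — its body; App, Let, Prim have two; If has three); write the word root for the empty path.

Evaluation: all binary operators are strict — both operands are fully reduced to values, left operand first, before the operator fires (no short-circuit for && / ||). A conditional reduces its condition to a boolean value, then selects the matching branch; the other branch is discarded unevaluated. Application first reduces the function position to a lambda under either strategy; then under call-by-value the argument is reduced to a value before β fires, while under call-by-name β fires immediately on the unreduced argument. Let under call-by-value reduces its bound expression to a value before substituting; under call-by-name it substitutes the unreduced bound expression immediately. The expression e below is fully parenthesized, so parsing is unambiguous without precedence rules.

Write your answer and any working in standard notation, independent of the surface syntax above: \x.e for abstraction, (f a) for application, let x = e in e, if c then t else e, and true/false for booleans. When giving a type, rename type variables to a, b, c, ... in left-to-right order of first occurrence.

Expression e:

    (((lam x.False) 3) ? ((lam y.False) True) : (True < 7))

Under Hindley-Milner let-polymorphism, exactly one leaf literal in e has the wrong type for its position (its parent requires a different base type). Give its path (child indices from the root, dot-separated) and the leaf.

Working:
\x._ : a -> Bool
  unify a -> Bool ~ Int -> b
  unify a ~ Int
  unify Bool ~ b
_ _ : Bool
  unify Bool ~ Bool
\y._ : c -> Bool
  unify c -> Bool ~ Bool -> d
  unify c ~ Bool
  unify Bool ~ d
_ _ : Bool
  unify Bool ~ Int
  FAIL: mismatch Bool ~ Int

Answer: 2.0 : true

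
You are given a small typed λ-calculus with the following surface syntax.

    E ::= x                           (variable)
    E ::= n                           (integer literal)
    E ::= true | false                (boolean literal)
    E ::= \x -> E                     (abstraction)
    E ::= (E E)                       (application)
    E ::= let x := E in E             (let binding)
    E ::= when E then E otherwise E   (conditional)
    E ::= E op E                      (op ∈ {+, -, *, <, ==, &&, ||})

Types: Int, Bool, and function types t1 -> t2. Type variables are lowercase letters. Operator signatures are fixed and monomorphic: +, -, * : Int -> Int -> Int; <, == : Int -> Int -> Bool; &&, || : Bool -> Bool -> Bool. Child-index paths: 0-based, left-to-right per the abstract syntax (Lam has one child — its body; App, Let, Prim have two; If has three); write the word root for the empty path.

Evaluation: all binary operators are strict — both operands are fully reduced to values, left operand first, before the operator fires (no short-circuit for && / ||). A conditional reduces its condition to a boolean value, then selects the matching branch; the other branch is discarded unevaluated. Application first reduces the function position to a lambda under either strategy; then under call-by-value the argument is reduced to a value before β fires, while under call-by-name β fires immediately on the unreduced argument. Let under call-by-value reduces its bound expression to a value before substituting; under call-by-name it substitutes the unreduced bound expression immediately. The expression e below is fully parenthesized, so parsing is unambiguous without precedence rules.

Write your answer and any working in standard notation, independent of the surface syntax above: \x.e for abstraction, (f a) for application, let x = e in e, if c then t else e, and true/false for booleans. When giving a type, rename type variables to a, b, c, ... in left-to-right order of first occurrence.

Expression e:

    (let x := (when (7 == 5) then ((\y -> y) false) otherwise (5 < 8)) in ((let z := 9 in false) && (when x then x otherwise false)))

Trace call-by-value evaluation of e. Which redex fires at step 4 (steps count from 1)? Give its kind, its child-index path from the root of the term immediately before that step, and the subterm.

Working:
step 0: (let x = (if (7 == 5) then ((\y.y) false) else (5 < 8)) in ((let z = 9 in false) && (if x then x else false)))
step 1: [delta@0.0] (let x = (if false then ((\y.y) false) else (5 < 8)) in ((let z = 9 in false) && (if x then x else false)))
step 2: [if@0] (let x = (5 < 8) in ((let z = 9 in false) && (if x then x else false)))
step 3: [delta@0] (let x = true in ((let z = 9 in false) && (if x then x else false)))
step 4: [let@root] ((let z = 9 in false) && (if true then true else false))

Answer: let at root : (let x = true in ((let z = 9 in false) && (if x then x else false)))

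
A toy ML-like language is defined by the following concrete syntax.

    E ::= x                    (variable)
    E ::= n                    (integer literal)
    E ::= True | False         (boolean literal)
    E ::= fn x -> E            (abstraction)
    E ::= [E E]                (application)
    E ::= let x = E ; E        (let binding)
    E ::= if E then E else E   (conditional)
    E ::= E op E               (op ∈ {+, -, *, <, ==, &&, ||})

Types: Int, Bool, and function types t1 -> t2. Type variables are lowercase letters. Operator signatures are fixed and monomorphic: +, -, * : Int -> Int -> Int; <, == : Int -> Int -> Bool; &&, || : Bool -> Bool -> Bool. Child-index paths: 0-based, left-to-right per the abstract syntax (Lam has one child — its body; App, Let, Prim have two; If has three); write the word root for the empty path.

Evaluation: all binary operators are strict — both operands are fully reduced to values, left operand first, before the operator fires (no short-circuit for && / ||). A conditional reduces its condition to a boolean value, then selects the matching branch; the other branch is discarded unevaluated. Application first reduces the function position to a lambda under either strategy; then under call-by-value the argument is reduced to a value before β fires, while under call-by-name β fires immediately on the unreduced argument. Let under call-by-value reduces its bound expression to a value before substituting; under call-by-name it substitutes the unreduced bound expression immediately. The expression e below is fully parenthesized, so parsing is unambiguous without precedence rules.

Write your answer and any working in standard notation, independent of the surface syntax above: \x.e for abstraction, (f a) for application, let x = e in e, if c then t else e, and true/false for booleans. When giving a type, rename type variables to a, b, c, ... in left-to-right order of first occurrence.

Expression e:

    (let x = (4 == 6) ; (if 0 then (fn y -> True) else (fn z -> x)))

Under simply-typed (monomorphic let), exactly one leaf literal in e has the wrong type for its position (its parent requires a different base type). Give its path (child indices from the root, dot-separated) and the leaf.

Trace:
  unify Int ~ Int
  unify Int ~ Int
let x : Bool
  unify Int ~ Bool
  FAIL: mismatch Int ~ Bool

Answer: 1.0 : 0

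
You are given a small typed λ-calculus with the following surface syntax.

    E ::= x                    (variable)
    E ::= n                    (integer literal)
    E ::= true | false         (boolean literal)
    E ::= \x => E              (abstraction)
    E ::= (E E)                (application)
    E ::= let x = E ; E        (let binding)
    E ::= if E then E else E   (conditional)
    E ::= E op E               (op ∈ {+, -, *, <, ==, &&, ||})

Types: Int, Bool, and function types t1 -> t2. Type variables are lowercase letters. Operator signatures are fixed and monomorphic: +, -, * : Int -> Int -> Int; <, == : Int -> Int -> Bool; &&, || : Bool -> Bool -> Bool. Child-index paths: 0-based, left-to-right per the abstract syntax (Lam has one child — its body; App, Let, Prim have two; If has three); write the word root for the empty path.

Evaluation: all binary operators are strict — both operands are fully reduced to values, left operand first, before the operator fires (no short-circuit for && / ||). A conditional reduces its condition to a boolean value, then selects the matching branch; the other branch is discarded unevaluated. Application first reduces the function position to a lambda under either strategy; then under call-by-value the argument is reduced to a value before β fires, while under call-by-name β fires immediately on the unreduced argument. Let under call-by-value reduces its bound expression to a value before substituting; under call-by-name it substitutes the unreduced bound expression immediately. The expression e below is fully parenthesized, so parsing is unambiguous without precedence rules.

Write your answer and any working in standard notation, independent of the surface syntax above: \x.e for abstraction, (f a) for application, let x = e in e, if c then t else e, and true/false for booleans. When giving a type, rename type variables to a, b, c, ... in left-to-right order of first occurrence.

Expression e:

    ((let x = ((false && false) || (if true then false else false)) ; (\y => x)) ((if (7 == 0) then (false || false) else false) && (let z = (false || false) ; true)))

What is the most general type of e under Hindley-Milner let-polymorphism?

Trace:
  unify Bool ~ Bool
  unify Bool ~ Bool
  unify Bool ~ Bool
  unify Bool ~ Bool
  unify Bool ~ Bool
  unify Bool ~ Bool
let x : Bool
x : Bool
\y._ : a -> Bool
  unify Int ~ Int
  unify Int ~ Int
  unify Bool ~ Bool
  unify Bool ~ Bool
  unify Bool ~ Bool
  unify Bool ~ Bool
  unify Bool ~ Bool
  unify Bool ~ Bool
  unify Bool ~ Bool
let z : Bool
  unify Bool ~ Bool
  unify a -> Bool ~ Bool -> b
  unify a ~ Bool
  unify Bool ~ b
_ _ : Bool

Answer: Bool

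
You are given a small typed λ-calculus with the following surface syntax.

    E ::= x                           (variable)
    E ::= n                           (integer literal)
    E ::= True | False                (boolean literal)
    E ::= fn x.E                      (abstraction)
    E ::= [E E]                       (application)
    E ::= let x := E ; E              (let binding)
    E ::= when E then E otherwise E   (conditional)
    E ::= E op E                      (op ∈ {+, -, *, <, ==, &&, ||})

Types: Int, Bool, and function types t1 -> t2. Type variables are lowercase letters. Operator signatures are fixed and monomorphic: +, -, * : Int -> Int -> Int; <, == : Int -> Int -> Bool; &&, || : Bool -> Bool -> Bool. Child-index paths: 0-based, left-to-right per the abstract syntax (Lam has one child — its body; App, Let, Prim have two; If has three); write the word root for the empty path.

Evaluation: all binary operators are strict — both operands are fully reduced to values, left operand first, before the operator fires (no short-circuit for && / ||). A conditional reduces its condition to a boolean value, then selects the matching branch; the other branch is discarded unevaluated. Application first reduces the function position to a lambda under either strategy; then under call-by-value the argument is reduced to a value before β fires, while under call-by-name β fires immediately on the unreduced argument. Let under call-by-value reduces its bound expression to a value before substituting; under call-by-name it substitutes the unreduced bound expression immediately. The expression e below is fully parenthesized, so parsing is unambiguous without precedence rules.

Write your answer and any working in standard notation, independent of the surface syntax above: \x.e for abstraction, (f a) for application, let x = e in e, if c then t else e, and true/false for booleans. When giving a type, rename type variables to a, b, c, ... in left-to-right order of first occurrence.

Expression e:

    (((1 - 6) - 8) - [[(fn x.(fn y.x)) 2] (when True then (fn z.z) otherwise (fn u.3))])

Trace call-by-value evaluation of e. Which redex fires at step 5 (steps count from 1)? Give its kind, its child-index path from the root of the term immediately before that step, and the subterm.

Answer: beta at 1 : ((\y.2) (\z.z))

Trace:
step 0: (((1 - 6) - 8) - (((\x.(\y.x)) 2) (if true then (\z.z) else (\u.3))))
step 1: [delta@0.0] ((-5 - 8) - (((\x.(\y.x)) 2) (if true then (\z.z) else (\u.3))))
step 2: [delta@0] (-13 - (((\x.(\y.x)) 2) (if true then (\z.z) else (\u.3))))
step 3: [beta@1.0] (-13 - ((\y.2) (if true then (\z.z) else (\u.3))))
step 4: [if@1.1] (-13 - ((\y.2) (\z.z)))
step 5: [beta@1] (-13 - 2)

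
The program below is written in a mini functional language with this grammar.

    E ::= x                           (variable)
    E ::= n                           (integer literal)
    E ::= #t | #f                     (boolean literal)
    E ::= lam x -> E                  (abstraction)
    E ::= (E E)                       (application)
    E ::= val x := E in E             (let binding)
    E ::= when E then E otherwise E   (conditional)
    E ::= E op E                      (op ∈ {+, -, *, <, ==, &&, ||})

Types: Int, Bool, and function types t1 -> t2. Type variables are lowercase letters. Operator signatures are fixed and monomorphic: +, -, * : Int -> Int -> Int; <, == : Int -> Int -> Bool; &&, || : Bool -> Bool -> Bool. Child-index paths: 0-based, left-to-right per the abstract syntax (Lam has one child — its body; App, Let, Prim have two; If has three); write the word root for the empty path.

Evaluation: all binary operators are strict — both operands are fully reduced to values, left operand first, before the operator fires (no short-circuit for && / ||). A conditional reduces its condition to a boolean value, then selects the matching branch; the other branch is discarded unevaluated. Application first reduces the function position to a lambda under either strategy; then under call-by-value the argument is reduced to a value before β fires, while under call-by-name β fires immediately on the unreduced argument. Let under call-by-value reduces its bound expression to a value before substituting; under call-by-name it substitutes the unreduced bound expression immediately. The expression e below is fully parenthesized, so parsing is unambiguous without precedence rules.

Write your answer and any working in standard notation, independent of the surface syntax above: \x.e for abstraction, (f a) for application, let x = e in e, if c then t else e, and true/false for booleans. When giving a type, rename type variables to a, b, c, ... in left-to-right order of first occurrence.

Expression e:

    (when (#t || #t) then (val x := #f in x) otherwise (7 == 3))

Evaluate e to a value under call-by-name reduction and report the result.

Derivation:
step 0: (if (true || true) then (let x = false in x) else (7 == 3))
step 1: [delta@0] (if true then (let x = false in x) else (7 == 3))
step 2: [if@root] (let x = false in x)
step 3: [let@root] false

Answer: false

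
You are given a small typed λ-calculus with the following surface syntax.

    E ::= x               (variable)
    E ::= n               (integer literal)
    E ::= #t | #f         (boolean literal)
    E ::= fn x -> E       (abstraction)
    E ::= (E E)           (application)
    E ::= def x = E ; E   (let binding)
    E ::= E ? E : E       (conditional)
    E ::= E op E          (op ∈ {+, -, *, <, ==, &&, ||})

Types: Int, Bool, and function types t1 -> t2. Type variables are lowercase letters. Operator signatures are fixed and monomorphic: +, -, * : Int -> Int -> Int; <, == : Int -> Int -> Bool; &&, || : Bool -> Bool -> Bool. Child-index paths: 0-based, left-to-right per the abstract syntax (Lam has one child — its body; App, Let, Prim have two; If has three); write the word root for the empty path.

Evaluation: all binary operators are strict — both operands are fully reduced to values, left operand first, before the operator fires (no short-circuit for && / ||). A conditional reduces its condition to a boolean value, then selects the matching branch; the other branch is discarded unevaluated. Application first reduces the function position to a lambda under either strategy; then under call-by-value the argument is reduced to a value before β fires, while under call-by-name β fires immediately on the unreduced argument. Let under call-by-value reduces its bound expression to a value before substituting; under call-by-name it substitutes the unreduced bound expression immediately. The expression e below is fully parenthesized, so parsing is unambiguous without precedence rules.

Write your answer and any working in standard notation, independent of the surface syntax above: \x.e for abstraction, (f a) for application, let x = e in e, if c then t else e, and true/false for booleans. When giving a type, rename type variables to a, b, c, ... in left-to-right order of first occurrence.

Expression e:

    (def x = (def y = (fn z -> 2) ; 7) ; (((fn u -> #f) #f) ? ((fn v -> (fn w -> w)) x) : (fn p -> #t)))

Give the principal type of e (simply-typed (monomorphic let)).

Answer: Bool -> Bool

Derivation:
\z._ : a -> Int
let y : a -> Int
let x : Int
\u._ : b -> Bool
  unify b -> Bool ~ Bool -> c
  unify b ~ Bool
  unify Bool ~ c
_ _ : Bool
  unify Bool ~ Bool
w : e
\w._ : e -> e
\v._ : d -> e -> e
x : Int
  unify d -> e -> e ~ Int -> f
  unify d ~ Int
  unify e -> e ~ f
_ _ : e -> e
\p._ : g -> Bool
  unify e -> e ~ g -> Bool
  unify e ~ g
  unify g ~ Bool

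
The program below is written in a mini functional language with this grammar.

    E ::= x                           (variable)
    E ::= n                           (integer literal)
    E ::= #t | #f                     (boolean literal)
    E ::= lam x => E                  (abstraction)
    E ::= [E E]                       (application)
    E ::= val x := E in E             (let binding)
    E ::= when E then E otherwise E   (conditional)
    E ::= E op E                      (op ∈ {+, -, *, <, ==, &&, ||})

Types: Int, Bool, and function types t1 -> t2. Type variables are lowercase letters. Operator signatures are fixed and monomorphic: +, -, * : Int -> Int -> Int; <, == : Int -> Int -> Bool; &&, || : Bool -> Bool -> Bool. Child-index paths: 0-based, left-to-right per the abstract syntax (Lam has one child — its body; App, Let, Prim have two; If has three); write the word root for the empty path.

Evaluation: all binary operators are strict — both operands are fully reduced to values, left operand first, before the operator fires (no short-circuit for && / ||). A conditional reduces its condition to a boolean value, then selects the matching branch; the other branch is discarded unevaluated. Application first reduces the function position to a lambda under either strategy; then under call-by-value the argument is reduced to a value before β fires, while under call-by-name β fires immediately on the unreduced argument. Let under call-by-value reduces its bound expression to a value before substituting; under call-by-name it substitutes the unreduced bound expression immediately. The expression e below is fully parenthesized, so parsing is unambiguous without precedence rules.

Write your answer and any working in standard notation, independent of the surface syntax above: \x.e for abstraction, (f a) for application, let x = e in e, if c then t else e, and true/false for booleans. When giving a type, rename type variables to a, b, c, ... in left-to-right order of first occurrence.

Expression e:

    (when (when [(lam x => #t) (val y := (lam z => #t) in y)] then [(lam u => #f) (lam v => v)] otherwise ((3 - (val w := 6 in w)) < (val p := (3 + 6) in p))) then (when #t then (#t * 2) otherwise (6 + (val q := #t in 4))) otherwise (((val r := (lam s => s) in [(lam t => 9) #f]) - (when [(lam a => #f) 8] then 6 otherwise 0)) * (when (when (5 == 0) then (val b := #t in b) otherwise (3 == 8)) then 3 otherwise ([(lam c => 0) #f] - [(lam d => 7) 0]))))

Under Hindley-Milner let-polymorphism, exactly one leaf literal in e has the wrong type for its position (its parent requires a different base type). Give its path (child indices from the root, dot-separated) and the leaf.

Derivation:
\x._ : a -> Bool
\z._ : b -> Bool
let y : forall. b -> Bool
y : c -> Bool
  unify a -> Bool ~ (c -> Bool) -> d
  unify a ~ c -> Bool
  unify Bool ~ d
_ _ : Bool
  unify Bool ~ Bool
\u._ : e -> Bool
v : f
\v._ : f -> f
  unify e -> Bool ~ (f -> f) -> g
  unify e ~ f -> f
  unify Bool ~ g
_ _ : Bool
  unify Int ~ Int
let w : Int
w : Int
  unify Int ~ Int
  unify Int ~ Int
  unify Int ~ Int
  unify Int ~ Int
let p : Int
p : Int
  unify Int ~ Int
  unify Bool ~ Bool
  unify Bool ~ Bool
  unify Bool ~ Bool
  unify Bool ~ Int
  FAIL: mismatch Bool ~ Int

Answer: 1.1.0 : true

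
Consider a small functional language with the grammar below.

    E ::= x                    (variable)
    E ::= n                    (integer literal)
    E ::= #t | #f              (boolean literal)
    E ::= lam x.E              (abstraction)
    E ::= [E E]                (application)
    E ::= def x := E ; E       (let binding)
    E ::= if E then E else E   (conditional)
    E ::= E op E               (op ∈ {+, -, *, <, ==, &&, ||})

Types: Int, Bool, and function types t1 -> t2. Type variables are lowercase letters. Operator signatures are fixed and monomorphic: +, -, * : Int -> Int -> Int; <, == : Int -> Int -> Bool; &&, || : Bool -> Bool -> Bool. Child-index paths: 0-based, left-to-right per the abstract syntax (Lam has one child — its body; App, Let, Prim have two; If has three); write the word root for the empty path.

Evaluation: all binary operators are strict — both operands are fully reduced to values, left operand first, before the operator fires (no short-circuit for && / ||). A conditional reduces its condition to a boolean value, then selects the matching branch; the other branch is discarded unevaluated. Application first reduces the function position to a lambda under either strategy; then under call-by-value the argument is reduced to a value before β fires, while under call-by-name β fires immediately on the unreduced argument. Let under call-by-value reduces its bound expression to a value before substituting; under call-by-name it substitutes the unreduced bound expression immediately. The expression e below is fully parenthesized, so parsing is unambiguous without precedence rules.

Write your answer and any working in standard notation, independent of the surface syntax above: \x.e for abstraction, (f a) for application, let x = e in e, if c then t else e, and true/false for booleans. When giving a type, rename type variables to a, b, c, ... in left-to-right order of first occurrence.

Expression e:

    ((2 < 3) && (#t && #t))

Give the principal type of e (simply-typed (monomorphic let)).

Answer: Bool

Derivation:
  unify Int ~ Int
  unify Int ~ Int
  unify Bool ~ Bool
  unify Bool ~ Bool
  unify Bool ~ Bool
  unify Bool ~ Bool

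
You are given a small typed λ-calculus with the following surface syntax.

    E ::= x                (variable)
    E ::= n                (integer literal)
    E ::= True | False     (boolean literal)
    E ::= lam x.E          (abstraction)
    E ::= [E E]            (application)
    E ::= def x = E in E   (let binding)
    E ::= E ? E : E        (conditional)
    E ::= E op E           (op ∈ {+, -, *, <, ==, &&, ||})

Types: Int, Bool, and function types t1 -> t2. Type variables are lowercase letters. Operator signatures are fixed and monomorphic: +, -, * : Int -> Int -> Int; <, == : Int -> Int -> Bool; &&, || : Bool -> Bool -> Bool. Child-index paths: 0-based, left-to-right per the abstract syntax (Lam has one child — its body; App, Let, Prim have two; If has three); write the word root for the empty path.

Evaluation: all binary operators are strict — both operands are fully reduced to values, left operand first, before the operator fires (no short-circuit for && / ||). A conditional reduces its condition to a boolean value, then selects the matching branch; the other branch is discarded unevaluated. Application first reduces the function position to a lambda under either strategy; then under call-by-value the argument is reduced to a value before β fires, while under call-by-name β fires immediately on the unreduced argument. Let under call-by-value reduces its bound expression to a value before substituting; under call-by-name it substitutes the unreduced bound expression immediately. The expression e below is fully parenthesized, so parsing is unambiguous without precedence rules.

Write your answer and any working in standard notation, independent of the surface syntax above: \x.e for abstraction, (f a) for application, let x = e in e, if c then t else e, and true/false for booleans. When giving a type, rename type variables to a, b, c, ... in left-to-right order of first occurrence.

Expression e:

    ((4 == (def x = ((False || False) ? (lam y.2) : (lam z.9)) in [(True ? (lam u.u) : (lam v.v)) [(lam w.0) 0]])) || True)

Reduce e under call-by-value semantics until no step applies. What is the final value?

Answer: true

Derivation:
step 0: ((4 == (let x = (if (false || false) then (\y.2) else (\z.9)) in ((if true then (\u.u) else (\v.v)) ((\w.0) 0)))) || true)
step 1: [delta@0.1.0.0] ((4 == (let x = (if false then (\y.2) else (\z.9)) in ((if true then (\u.u) else (\v.v)) ((\w.0) 0)))) || true)
step 2: [if@0.1.0] ((4 == (let x = (\z.9) in ((if true then (\u.u) else (\v.v)) ((\w.0) 0)))) || true)
step 3: [let@0.1] ((4 == ((if true then (\u.u) else (\v.v)) ((\w.0) 0))) || true)
step 4: [if@0.1.0] ((4 == ((\u.u) ((\w.0) 0))) || true)
step 5: [beta@0.1.1] ((4 == ((\u.u) 0)) || true)
step 6: [beta@0.1] ((4 == 0) || true)
step 7: [delta@0] (false || true)
step 8: [delta@root] true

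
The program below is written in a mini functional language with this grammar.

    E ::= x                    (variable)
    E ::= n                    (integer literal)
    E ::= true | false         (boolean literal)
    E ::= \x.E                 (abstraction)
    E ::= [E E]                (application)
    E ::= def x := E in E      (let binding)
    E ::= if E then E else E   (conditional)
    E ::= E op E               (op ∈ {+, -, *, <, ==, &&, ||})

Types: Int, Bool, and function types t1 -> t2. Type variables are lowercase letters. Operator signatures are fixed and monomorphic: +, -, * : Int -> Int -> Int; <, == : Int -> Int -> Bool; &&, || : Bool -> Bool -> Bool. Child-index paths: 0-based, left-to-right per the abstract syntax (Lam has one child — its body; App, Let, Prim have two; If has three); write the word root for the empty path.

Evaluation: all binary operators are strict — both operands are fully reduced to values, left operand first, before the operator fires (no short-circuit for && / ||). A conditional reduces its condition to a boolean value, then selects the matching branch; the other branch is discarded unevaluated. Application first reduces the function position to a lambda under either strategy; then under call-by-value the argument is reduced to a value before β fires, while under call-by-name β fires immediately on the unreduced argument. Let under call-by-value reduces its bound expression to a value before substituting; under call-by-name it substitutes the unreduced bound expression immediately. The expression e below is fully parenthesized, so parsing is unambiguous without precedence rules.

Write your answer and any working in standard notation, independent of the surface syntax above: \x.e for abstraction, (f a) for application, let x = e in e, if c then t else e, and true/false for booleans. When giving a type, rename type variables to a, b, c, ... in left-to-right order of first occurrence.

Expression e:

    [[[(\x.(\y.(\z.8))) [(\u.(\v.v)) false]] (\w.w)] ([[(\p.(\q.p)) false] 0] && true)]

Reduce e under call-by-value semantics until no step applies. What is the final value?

Answer: 8

Derivation:
step 0: ((((\x.(\y.(\z.8))) ((\u.(\v.v)) false)) (\w.w)) ((((\p.(\q.p)) false) 0) && true))
step 1: [beta@0.0.1] ((((\x.(\y.(\z.8))) (\v.v)) (\w.w)) ((((\p.(\q.p)) false) 0) && true))
step 2: [beta@0.0] (((\y.(\z.8)) (\w.w)) ((((\p.(\q.p)) false) 0) && true))
step 3: [beta@0] ((\z.8) ((((\p.(\q.p)) false) 0) && true))
step 4: [beta@1.0.0] ((\z.8) (((\q.false) 0) && true))
step 5: [beta@1.0] ((\z.8) (false && true))
step 6: [delta@1] ((\z.8) false)
step 7: [beta@root] 8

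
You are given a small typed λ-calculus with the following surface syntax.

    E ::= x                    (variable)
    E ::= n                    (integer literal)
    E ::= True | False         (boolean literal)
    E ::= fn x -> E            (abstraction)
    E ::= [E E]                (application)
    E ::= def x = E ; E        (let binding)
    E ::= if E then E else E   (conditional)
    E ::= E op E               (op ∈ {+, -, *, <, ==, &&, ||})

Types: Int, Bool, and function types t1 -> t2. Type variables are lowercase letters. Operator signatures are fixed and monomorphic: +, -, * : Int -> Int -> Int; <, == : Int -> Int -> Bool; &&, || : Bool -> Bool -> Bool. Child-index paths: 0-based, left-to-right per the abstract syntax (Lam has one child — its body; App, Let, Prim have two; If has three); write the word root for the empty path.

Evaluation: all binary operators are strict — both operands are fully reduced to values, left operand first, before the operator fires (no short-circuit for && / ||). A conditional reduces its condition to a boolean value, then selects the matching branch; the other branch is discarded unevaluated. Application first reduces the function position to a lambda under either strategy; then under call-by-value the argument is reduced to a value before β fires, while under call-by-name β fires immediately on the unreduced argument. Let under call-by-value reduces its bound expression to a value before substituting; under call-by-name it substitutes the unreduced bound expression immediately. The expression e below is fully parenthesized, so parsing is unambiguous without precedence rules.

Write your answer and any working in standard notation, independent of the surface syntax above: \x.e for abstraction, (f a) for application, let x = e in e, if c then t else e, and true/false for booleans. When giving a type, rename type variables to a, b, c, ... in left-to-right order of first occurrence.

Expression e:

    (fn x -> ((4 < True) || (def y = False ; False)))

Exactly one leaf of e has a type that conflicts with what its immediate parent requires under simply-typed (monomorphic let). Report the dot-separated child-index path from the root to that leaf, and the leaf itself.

Derivation:
  unify Int ~ Int
  unify Bool ~ Int
  FAIL: mismatch Bool ~ Int

Answer: 0.0.1 : true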